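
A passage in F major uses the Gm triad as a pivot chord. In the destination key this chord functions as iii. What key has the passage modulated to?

The numeral iii denotes a minor triad on scale degree 3. With G on degree 3, the tonic of the new key is Eb.
Degree 3 carries a minor triad in major keys, so the destination is Eb major.
Check: the diatonic triads of Eb major are Eb (I), Fm (ii), Gm (iii), Ab (IV), Bb (V), Cm (vi), Ddim (vii°) — Gm is indeed iii.

Eb major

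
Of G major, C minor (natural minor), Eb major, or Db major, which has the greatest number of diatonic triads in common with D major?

Triads of D major: D (I), Em (ii), F#m (iii), G (IV), A (V), Bm (vi), C#dim (vii°).
G major shares 4: D, Em, G, Bm.
C minor (natural minor) shares 0: none.
Eb major shares 0: none.
Db major shares 0: none.
The most common triads (4) are shared with G major.

G major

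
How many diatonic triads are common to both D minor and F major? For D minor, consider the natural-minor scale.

Diatonic triads of D minor (natural minor): Dm (i), Edim (ii°), F (III), Gm (iv), Am (v), Bb (VI), C (VII).
Diatonic triads of F major: F (I), Gm (ii), Am (iii), Bb (IV), C (V), Dm (vi), Edim (vii°).
Matching root and quality in both lists: Dm, Edim, F, Gm, Am, Bb, C.
That gives 7 common triads.

7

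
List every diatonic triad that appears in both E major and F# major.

Triads in E major: E (I), F#m (ii), G#m (iii), A (IV), B (V), C#m (vi), D#dim (vii°).
Triads in F# major: F# (I), G#m (ii), A#m (iii), B (IV), C# (V), D#m (vi), E#dim (vii°).
Shared triads with their functions: G#m (iii in E major, ii in F# major); B (V in E major, IV in F# major).

G#m, B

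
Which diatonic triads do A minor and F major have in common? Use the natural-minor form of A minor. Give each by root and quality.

Am, C, Dm, F

Triads in A minor (natural minor): Am (i), Bdim (ii°), C (III), Dm (iv), Em (v), F (VI), G (VII).
Triads in F major: F (I), Gm (ii), Am (iii), B♭ (IV), C (V), Dm (vi), Edim (vii°).
Shared triads with their functions: Am (i in A minor, iii in F major); C (III in A minor, V in F major); Dm (iv in A minor, vi in F major); F (VI in A minor, I in F major).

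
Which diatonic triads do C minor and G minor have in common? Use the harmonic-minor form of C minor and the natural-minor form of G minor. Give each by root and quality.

Triads in C minor (harmonic minor): Cm (i), Ddim (ii°), Ebaug (III+), Fm (iv), G (V), Ab (VI), Bdim (vii°).
Triads in G minor (natural minor): Gm (i), Adim (ii°), Bb (III), Cm (iv), Dm (v), Eb (VI), F (VII).
Shared triads with their functions: Cm (i in C minor, iv in G minor).

Cm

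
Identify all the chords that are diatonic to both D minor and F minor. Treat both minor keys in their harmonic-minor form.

Edim

Triads in D minor (harmonic minor): Dm (i), Edim (ii°), Faug (III+), Gm (iv), A (V), Bb (VI), C#dim (vii°).
Triads in F minor (harmonic minor): Fm (i), Gdim (ii°), Abaug (III+), Bbm (iv), C (V), Db (VI), Edim (vii°).
Shared triads with their functions: Edim (ii° in D minor, vii° in F minor).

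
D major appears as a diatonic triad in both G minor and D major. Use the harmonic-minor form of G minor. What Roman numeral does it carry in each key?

The scale of G minor (harmonic minor) is G A B♭ C D E♭ F♯; D is degree 5, and the triad built there (D-F♯-A) is major, so it is V.
The scale of D major is D E F♯ G A B C♯; D is degree 1, and the triad built there (D-F♯-A) is major, so it is I.

V in G minor; I in D major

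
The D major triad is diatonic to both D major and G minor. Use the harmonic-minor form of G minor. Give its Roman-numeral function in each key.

I in D major; V in G minor

The scale of D major is D E F# G A B C#; D is degree 1, and the triad built there (D-F#-A) is major, so it is I.
The scale of G minor (harmonic minor) is G A Bb C D Eb F#; D is degree 5, and the triad built there (D-F#-A) is major, so it is V.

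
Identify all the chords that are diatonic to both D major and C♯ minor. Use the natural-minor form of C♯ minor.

F♯m, A

Triads in D major: D major (I), E minor (ii), F♯ minor (iii), G major (IV), A major (V), B minor (vi), C♯ diminished (vii°).
Triads in C♯ minor (natural minor): C♯ minor (i), D♯ diminished (ii°), E major (III), F♯ minor (iv), G♯ minor (v), A major (VI), B major (VII).
Shared triads with their functions: F♯ minor (iii in D major, iv in C♯ minor); A major (V in D major, VI in C♯ minor).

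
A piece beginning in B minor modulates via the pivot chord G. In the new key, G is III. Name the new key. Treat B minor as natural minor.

E minor

The numeral III denotes a major triad on scale degree 3. With G on degree 3, the tonic of the new key is E.
Degree 3 carries a major triad in natural-minor keys, so the destination is E minor.
Check: the diatonic triads of E minor (natural minor) are Em (i), F#dim (ii°), G (III), Am (iv), Bm (v), C (VI), D (VII) — G is indeed III.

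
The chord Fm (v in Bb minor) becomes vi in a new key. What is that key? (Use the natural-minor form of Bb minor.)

The numeral vi denotes a minor triad on scale degree 6. With F on degree 6, the tonic of the new key is Ab.
Degree 6 carries a minor triad in major keys, so the destination is Ab major.
Check: the diatonic triads of Ab major are Ab (I), Bbm (ii), Cm (iii), Db (IV), Eb (V), Fm (vi), Gdim (vii°) — Fm is indeed vi.

Ab major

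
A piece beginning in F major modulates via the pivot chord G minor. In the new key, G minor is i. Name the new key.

G minor

The numeral i denotes a minor triad on scale degree 1. With G on degree 1, the tonic of the new key is G.
Degree 1 carries a minor triad in minor keys, so the destination is G minor.
Check: the diatonic triads of G minor (natural minor) are Gm (i), Adim (ii°), B♭ (III), Cm (iv), Dm (v), E♭ (VI), F (VII) — G minor is indeed i.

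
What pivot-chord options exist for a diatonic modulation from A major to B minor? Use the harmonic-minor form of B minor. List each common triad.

Bm

Triads in A major: A (I), Bm (ii), C♯m (iii), D (IV), E (V), F♯m (vi), G♯dim (vii°).
Triads in B minor (harmonic minor): Bm (i), C♯dim (ii°), Daug (III+), Em (iv), F♯ (V), G (VI), A♯dim (vii°).
Shared triads with their functions: Bm (ii in A major, i in B minor).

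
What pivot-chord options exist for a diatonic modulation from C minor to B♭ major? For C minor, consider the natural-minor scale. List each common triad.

Cm, E♭, Gm, B♭

Triads in C minor (natural minor): Cm (i), Ddim (ii°), E♭ (III), Fm (iv), Gm (v), A♭ (VI), B♭ (VII).
Triads in B♭ major: B♭ (I), Cm (ii), Dm (iii), E♭ (IV), F (V), Gm (vi), Adim (vii°).
Shared triads with their functions: Cm (i in C minor, ii in B♭ major); E♭ (III in C minor, IV in B♭ major); Gm (v in C minor, vi in B♭ major); B♭ (VII in C minor, I in B♭ major).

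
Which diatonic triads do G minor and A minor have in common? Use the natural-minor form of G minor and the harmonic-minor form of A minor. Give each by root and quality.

Dm, F

Triads in G minor (natural minor): Gm (i), Adim (ii°), Bb (III), Cm (iv), Dm (v), Eb (VI), F (VII).
Triads in A minor (harmonic minor): Am (i), Bdim (ii°), Caug (III+), Dm (iv), E (V), F (VI), G#dim (vii°).
Shared triads with their functions: Dm (v in G minor, iv in A minor); F (VII in G minor, VI in A minor).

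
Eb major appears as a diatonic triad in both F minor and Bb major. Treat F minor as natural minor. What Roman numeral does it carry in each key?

The scale of F minor (natural minor) is F G Ab Bb C Db Eb; Eb is degree 7, and the triad built there (Eb-G-Bb) is major, so it is VII.
The scale of Bb major is Bb C D Eb F G A; Eb is degree 4, and the triad built there (Eb-G-Bb) is major, so it is IV.

VII in F minor; IV in Bb major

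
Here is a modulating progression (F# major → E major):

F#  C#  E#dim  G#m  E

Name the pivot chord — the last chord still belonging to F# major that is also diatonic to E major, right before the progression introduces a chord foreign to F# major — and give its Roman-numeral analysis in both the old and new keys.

Chords diatonic to F# major: F#, G#m, A#m, B, C#, D#m, E#dim.
Reading the progression, the first chord not in that set is E, so the modulation leaves F# major there.
The chord immediately before E is G#m, which is diatonic to both keys: ii in F# major and iii in E major.

G#m — ii in F# major, iii in E major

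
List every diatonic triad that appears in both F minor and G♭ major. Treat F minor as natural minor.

B♭m, D♭

Triads in F minor (natural minor): F minor (i), G diminished (ii°), A♭ major (III), B♭ minor (iv), C minor (v), D♭ major (VI), E♭ major (VII).
Triads in G♭ major: G♭ major (I), A♭ minor (ii), B♭ minor (iii), C♭ major (IV), D♭ major (V), E♭ minor (vi), F diminished (vii°).
Shared triads with their functions: B♭ minor (iv in F minor, iii in G♭ major); D♭ major (VI in F minor, V in G♭ major).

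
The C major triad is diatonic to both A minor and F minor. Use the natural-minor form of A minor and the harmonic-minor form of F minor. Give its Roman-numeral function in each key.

III in A minor; V in F minor

The scale of A minor (natural minor) is A B C D E F G; C is degree 3, and the triad built there (C-E-G) is major, so it is III.
The scale of F minor (harmonic minor) is F G Ab Bb C Db E; C is degree 5, and the triad built there (C-E-G) is major, so it is V.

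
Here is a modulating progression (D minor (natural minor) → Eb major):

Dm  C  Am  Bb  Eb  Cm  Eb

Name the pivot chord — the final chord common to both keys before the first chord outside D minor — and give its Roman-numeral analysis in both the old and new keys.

Chords diatonic to D minor: Dm, Edim, F, Gm, Am, Bb, C.
Reading the progression, the first chord not in that set is Eb, so the modulation leaves D minor there.
The chord immediately before Eb is Bb, which is diatonic to both keys: VI in D minor and V in Eb major.

Bb — VI in D minor, V in Eb major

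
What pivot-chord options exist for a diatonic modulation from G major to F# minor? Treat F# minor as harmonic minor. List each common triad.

Triads in G major: G (I), Am (ii), Bm (iii), C (IV), D (V), Em (vi), F#dim (vii°).
Triads in F# minor (harmonic minor): F#m (i), G#dim (ii°), Aaug (III+), Bm (iv), C# (V), D (VI), E#dim (vii°).
Shared triads with their functions: Bm (iii in G major, iv in F# minor); D (V in G major, VI in F# minor).

Bm, D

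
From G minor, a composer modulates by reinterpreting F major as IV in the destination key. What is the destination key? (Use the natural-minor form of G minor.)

C major

The numeral IV denotes a major triad on scale degree 4. With F on degree 4, the tonic of the new key is C.
Degree 4 carries a major triad in major keys, so the destination is C major.
Check: the diatonic triads of C major are C (I), Dm (ii), Em (iii), F (IV), G (V), Am (vi), Bdim (vii°) — F major is indeed IV.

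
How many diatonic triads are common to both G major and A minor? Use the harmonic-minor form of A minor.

Diatonic triads of G major: G (I), Am (ii), Bm (iii), C (IV), D (V), Em (vi), F♯dim (vii°).
Diatonic triads of A minor (harmonic minor): Am (i), Bdim (ii°), Caug (III+), Dm (iv), E (V), F (VI), G♯dim (vii°).
Matching root and quality in both lists: Am.
That gives 1 common triad.

1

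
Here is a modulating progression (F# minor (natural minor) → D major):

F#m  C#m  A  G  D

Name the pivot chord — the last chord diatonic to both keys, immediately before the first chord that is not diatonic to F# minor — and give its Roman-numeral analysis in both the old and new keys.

A — III in F# minor, V in D major

Chords diatonic to F# minor: F#m, G#dim, A, Bm, C#m, D, E.
Reading the progression, the first chord not in that set is G, so the modulation leaves F# minor there.
The chord immediately before G is A, which is diatonic to both keys: III in F# minor and V in D major.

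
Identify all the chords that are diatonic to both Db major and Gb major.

Db, Ebm, Gb, Bbm

Triads in Db major: Db major (I), Eb minor (ii), F minor (iii), Gb major (IV), Ab major (V), Bb minor (vi), C diminished (vii°).
Triads in Gb major: Gb major (I), Ab minor (ii), Bb minor (iii), Cb major (IV), Db major (V), Eb minor (vi), F diminished (vii°).
Shared triads with their functions: Db major (I in Db major, V in Gb major); Eb minor (ii in Db major, vi in Gb major); Gb major (IV in Db major, I in Gb major); Bb minor (vi in Db major, iii in Gb major).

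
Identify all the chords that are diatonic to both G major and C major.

Triads in G major: G major (I), A minor (ii), B minor (iii), C major (IV), D major (V), E minor (vi), F♯ diminished (vii°).
Triads in C major: C major (I), D minor (ii), E minor (iii), F major (IV), G major (V), A minor (vi), B diminished (vii°).
Shared triads with their functions: G major (I in G major, V in C major); A minor (ii in G major, vi in C major); C major (IV in G major, I in C major); E minor (vi in G major, iii in C major).

G, Am, C, Em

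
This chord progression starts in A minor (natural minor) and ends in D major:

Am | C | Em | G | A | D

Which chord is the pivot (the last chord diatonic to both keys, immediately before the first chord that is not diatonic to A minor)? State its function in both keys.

G — VII in A minor, IV in D major

Chords diatonic to A minor: Am, Bdim, C, Dm, Em, F, G.
Reading the progression, the first chord not in that set is A, so the modulation leaves A minor there.
The chord immediately before A is G, which is diatonic to both keys: VII in A minor and IV in D major.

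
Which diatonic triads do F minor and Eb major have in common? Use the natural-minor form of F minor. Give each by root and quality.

Triads in F minor (natural minor): F minor (i), G diminished (ii°), Ab major (III), Bb minor (iv), C minor (v), Db major (VI), Eb major (VII).
Triads in Eb major: Eb major (I), F minor (ii), G minor (iii), Ab major (IV), Bb major (V), C minor (vi), D diminished (vii°).
Shared triads with their functions: F minor (i in F minor, ii in Eb major); Ab major (III in F minor, IV in Eb major); C minor (v in F minor, vi in Eb major); Eb major (VII in F minor, I in Eb major).

Fm, Ab, Cm, Eb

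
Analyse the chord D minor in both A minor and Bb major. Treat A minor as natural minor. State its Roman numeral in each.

iv in A minor; iii in Bb major

The scale of A minor (natural minor) is A B C D E F G; D is degree 4, and the triad built there (D-F-A) is minor, so it is iv.
The scale of Bb major is Bb C D Eb F G A; D is degree 3, and the triad built there (D-F-A) is minor, so it is iii.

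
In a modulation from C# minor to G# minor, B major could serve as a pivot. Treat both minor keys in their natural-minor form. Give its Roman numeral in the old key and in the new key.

VII in C# minor; III in G# minor

The scale of C# minor (natural minor) is C# D# E F# G# A B; B is degree 7, and the triad built there (B-D#-F#) is major, so it is VII.
The scale of G# minor (natural minor) is G# A# B C# D# E F#; B is degree 3, and the triad built there (B-D#-F#) is major, so it is III.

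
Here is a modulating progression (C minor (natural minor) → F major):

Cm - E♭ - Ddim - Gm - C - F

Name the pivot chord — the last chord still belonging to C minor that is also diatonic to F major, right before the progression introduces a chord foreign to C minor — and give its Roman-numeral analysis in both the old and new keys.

Chords diatonic to C minor: Cm, Ddim, E♭, Fm, Gm, A♭, B♭.
Reading the progression, the first chord not in that set is C, so the modulation leaves C minor there.
The chord immediately before C is Gm, which is diatonic to both keys: v in C minor and ii in F major.

Gm — v in C minor, ii in F major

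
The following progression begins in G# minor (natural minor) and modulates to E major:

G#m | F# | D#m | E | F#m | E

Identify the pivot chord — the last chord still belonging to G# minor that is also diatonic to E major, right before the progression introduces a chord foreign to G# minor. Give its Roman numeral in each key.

Chords diatonic to G# minor: G#m, A#dim, B, C#m, D#m, E, F#.
Reading the progression, the first chord not in that set is F#m, so the modulation leaves G# minor there.
The chord immediately before F#m is E, which is diatonic to both keys: VI in G# minor and I in E major.

E — VI in G# minor, I in E major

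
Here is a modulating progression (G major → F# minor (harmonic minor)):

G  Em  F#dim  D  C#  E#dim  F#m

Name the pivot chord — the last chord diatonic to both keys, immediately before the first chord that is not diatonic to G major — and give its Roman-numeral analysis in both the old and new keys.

Chords diatonic to G major: G, Am, Bm, C, D, Em, F#dim.
Reading the progression, the first chord not in that set is C#, so the modulation leaves G major there.
The chord immediately before C# is D, which is diatonic to both keys: V in G major and VI in F# minor.

D — V in G major, VI in F# minor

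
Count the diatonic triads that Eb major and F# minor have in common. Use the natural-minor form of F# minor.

Diatonic triads of Eb major: Eb major (I), F minor (ii), G minor (iii), Ab major (IV), Bb major (V), C minor (vi), D diminished (vii°).
Diatonic triads of F# minor (natural minor): F# minor (i), G# diminished (ii°), A major (III), B minor (iv), C# minor (v), D major (VI), E major (VII).
No triad has the same root and quality in both keys.

0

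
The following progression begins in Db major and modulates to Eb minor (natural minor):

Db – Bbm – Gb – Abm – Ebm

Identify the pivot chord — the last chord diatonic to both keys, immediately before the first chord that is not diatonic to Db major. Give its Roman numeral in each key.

Chords diatonic to Db major: Db, Ebm, Fm, Gb, Ab, Bbm, Cdim.
Reading the progression, the first chord not in that set is Abm, so the modulation leaves Db major there.
The chord immediately before Abm is Gb, which is diatonic to both keys: IV in Db major and III in Eb minor.

Gb — IV in Db major, III in Eb minor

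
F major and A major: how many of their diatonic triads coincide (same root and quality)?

0

Diatonic triads of F major: F (I), Gm (ii), Am (iii), Bb (IV), C (V), Dm (vi), Edim (vii°).
Diatonic triads of A major: A (I), Bm (ii), C#m (iii), D (IV), E (V), F#m (vi), G#dim (vii°).
No triad has the same root and quality in both keys.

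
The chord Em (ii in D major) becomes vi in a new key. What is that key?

The numeral vi denotes a minor triad on scale degree 6. With E on degree 6, the tonic of the new key is G.
Degree 6 carries a minor triad in major keys, so the destination is G major.
Check: the diatonic triads of G major are G (I), Am (ii), Bm (iii), C (IV), D (V), Em (vi), F#dim (vii°) — Em is indeed vi.

G major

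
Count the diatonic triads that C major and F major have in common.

4

Diatonic triads of C major: C (I), Dm (ii), Em (iii), F (IV), G (V), Am (vi), Bdim (vii°).
Diatonic triads of F major: F (I), Gm (ii), Am (iii), B♭ (IV), C (V), Dm (vi), Edim (vii°).
Matching root and quality in both lists: C, Dm, F, Am.
That gives 4 common triads.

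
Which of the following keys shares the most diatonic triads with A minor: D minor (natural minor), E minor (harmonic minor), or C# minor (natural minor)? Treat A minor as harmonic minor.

D minor

Triads of A minor (harmonic minor): Am (i), Bdim (ii°), Caug (III+), Dm (iv), E (V), F (VI), G#dim (vii°).
D minor (natural minor) shares 3: Am, Dm, F.
E minor (harmonic minor) shares 1: Am.
C# minor (natural minor) shares 1: E.
The most common triads (3) are shared with D minor.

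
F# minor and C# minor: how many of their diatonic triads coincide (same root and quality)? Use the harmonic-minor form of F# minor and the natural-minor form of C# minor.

1

Diatonic triads of F# minor (harmonic minor): F#m (i), G#dim (ii°), Aaug (III+), Bm (iv), C# (V), D (VI), E#dim (vii°).
Diatonic triads of C# minor (natural minor): C#m (i), D#dim (ii°), E (III), F#m (iv), G#m (v), A (VI), B (VII).
Matching root and quality in both lists: F#m.
That gives 1 common triad.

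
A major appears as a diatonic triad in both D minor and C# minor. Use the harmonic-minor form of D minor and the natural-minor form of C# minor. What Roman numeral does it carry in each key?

V in D minor; VI in C# minor

The scale of D minor (harmonic minor) is D E F G A Bb C#; A is degree 5, and the triad built there (A-C#-E) is major, so it is V.
The scale of C# minor (natural minor) is C# D# E F# G# A B; A is degree 6, and the triad built there (A-C#-E) is major, so it is VI.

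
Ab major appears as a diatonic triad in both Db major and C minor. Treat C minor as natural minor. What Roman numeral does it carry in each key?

The scale of Db major is Db Eb F Gb Ab Bb C; Ab is degree 5, and the triad built there (Ab-C-Eb) is major, so it is V.
The scale of C minor (natural minor) is C D Eb F G Ab Bb; Ab is degree 6, and the triad built there (Ab-C-Eb) is major, so it is VI.

V in Db major; VI in C minor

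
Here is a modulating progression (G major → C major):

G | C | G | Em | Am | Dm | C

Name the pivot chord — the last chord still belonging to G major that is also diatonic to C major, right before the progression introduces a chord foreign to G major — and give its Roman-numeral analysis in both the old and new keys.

Chords diatonic to G major: G, Am, Bm, C, D, Em, F#dim.
Reading the progression, the first chord not in that set is Dm, so the modulation leaves G major there.
The chord immediately before Dm is Am, which is diatonic to both keys: ii in G major and vi in C major.

Am — ii in G major, vi in C major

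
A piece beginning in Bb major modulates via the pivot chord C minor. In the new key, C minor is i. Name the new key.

C minor

The numeral i denotes a minor triad on scale degree 1. With C on degree 1, the tonic of the new key is C.
Degree 1 carries a minor triad in minor keys, so the destination is C minor.
Check: the diatonic triads of C minor (natural minor) are Cm (i), Ddim (ii°), Eb (III), Fm (iv), Gm (v), Ab (VI), Bb (VII) — C minor is indeed i.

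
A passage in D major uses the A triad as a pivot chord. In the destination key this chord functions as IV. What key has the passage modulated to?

E major

The numeral IV denotes a major triad on scale degree 4. With A on degree 4, the tonic of the new key is E.
Degree 4 carries a major triad in major keys, so the destination is E major.
Check: the diatonic triads of E major are E (I), F#m (ii), G#m (iii), A (IV), B (V), C#m (vi), D#dim (vii°) — A is indeed IV.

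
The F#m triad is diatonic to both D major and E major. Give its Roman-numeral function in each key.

iii in D major; ii in E major

The scale of D major is D E F# G A B C#; F# is degree 3, and the triad built there (F#-A-C#) is minor, so it is iii.
The scale of E major is E F# G# A B C# D#; F# is degree 2, and the triad built there (F#-A-C#) is minor, so it is ii.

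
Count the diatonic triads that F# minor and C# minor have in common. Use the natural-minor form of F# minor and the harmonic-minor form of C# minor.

3

Diatonic triads of F# minor (natural minor): F# minor (i), G# diminished (ii°), A major (III), B minor (iv), C# minor (v), D major (VI), E major (VII).
Diatonic triads of C# minor (harmonic minor): C# minor (i), D# diminished (ii°), E augmented (III+), F# minor (iv), G# major (V), A major (VI), B# diminished (vii°).
Matching root and quality in both lists: F# minor, A major, C# minor.
That gives 3 common triads.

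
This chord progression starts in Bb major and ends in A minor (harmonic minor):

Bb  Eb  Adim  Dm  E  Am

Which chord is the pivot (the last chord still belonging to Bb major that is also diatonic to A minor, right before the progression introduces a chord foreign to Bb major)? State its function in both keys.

Chords diatonic to Bb major: Bb, Cm, Dm, Eb, F, Gm, Adim.
Reading the progression, the first chord not in that set is E, so the modulation leaves Bb major there.
The chord immediately before E is Dm, which is diatonic to both keys: iii in Bb major and iv in A minor.

Dm — iii in Bb major, iv in A minor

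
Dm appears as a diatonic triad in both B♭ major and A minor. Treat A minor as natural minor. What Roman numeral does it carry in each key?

iii in B♭ major; iv in A minor

The scale of B♭ major is B♭ C D E♭ F G A; D is degree 3, and the triad built there (D-F-A) is minor, so it is iii.
The scale of A minor (natural minor) is A B C D E F G; D is degree 4, and the triad built there (D-F-A) is minor, so it is iv.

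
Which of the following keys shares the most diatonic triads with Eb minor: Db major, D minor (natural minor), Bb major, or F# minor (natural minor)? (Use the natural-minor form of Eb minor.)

Db major

Triads of Eb minor (natural minor): Eb minor (i), F diminished (ii°), Gb major (III), Ab minor (iv), Bb minor (v), Cb major (VI), Db major (VII).
Db major shares 4: Ebm, Gb, Bbm, Db.
D minor (natural minor) shares 0: none.
Bb major shares 0: none.
F# minor (natural minor) shares 0: none.
The most common triads (4) are shared with Db major.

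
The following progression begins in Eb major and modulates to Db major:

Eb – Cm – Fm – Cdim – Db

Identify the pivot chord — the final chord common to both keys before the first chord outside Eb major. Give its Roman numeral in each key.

Fm — ii in Eb major, iii in Db major

Chords diatonic to Eb major: Eb, Fm, Gm, Ab, Bb, Cm, Ddim.
Reading the progression, the first chord not in that set is Cdim, so the modulation leaves Eb major there.
The chord immediately before Cdim is Fm, which is diatonic to both keys: ii in Eb major and iii in Db major.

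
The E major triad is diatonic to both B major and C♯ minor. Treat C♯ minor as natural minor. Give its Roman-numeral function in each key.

IV in B major; III in C♯ minor

The scale of B major is B C♯ D♯ E F♯ G♯ A♯; E is degree 4, and the triad built there (E-G♯-B) is major, so it is IV.
The scale of C♯ minor (natural minor) is C♯ D♯ E F♯ G♯ A B; E is degree 3, and the triad built there (E-G♯-B) is major, so it is III.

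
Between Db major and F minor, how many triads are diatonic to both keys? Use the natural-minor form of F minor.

4

Diatonic triads of Db major: Db (I), Ebm (ii), Fm (iii), Gb (IV), Ab (V), Bbm (vi), Cdim (vii°).
Diatonic triads of F minor (natural minor): Fm (i), Gdim (ii°), Ab (III), Bbm (iv), Cm (v), Db (VI), Eb (VII).
Matching root and quality in both lists: Db, Fm, Ab, Bbm.
That gives 4 common triads.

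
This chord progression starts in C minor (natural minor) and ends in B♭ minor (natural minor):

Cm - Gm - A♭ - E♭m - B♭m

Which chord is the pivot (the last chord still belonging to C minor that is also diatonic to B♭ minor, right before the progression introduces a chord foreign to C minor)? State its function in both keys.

A♭ — VI in C minor, VII in B♭ minor

Chords diatonic to C minor: Cm, Ddim, E♭, Fm, Gm, A♭, B♭.
Reading the progression, the first chord not in that set is E♭m, so the modulation leaves C minor there.
The chord immediately before E♭m is A♭, which is diatonic to both keys: VI in C minor and VII in B♭ minor.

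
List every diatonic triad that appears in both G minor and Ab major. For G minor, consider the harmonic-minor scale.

Triads in G minor (harmonic minor): G minor (i), A diminished (ii°), Bb augmented (III+), C minor (iv), D major (V), Eb major (VI), F# diminished (vii°).
Triads in Ab major: Ab major (I), Bb minor (ii), C minor (iii), Db major (IV), Eb major (V), F minor (vi), G diminished (vii°).
Shared triads with their functions: C minor (iv in G minor, iii in Ab major); Eb major (VI in G minor, V in Ab major).

Cm, Eb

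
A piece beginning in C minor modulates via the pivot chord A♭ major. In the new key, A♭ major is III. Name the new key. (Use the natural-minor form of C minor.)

F minor

The numeral III denotes a major triad on scale degree 3. With A♭ on degree 3, the tonic of the new key is F.
Degree 3 carries a major triad in natural-minor keys, so the destination is F minor.
Check: the diatonic triads of F minor (natural minor) are Fm (i), Gdim (ii°), A♭ (III), B♭m (iv), Cm (v), D♭ (VI), E♭ (VII) — A♭ major is indeed III.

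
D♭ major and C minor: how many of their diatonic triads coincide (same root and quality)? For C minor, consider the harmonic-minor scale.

Diatonic triads of D♭ major: D♭ (I), E♭m (ii), Fm (iii), G♭ (IV), A♭ (V), B♭m (vi), Cdim (vii°).
Diatonic triads of C minor (harmonic minor): Cm (i), Ddim (ii°), E♭aug (III+), Fm (iv), G (V), A♭ (VI), Bdim (vii°).
Matching root and quality in both lists: Fm, A♭.
That gives 2 common triads.

2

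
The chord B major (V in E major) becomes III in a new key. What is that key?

The numeral III denotes a major triad on scale degree 3. With B on degree 3, the tonic of the new key is G#.
Degree 3 carries a major triad in natural-minor keys, so the destination is G# minor.
Check: the diatonic triads of G# minor (natural minor) are G#m (i), A#dim (ii°), B (III), C#m (iv), D#m (v), E (VI), F# (VII) — B major is indeed III.

G# minor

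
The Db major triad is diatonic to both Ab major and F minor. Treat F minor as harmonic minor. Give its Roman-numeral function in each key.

IV in Ab major; VI in F minor

The scale of Ab major is Ab Bb C Db Eb F G; Db is degree 4, and the triad built there (Db-F-Ab) is major, so it is IV.
The scale of F minor (harmonic minor) is F G Ab Bb C Db E; Db is degree 6, and the triad built there (Db-F-Ab) is major, so it is VI.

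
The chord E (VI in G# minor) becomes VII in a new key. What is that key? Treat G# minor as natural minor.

The numeral VII denotes a major triad on scale degree 7. With E on degree 7, the tonic of the new key is F#.
Degree 7 carries a major triad in natural-minor keys, so the destination is F# minor.
Check: the diatonic triads of F# minor (natural minor) are F#m (i), G#dim (ii°), A (III), Bm (iv), C#m (v), D (VI), E (VII) — E is indeed VII.

F# minor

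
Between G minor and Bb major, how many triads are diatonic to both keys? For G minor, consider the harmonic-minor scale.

Diatonic triads of G minor (harmonic minor): Gm (i), Adim (ii°), Bbaug (III+), Cm (iv), D (V), Eb (VI), F#dim (vii°).
Diatonic triads of Bb major: Bb (I), Cm (ii), Dm (iii), Eb (IV), F (V), Gm (vi), Adim (vii°).
Matching root and quality in both lists: Gm, Adim, Cm, Eb.
That gives 4 common triads.

4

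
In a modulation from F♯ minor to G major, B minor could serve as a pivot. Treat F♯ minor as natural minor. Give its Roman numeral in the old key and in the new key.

The scale of F♯ minor (natural minor) is F♯ G♯ A B C♯ D E; B is degree 4, and the triad built there (B-D-F♯) is minor, so it is iv.
The scale of G major is G A B C D E F♯; B is degree 3, and the triad built there (B-D-F♯) is minor, so it is iii.

iv in F♯ minor; iii in G major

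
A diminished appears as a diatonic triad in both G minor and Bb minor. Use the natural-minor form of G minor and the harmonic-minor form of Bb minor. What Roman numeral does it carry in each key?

ii° in G minor; vii° in Bb minor

The scale of G minor (natural minor) is G A Bb C D Eb F; A is degree 2, and the triad built there (A-C-Eb) is diminished, so it is ii°.
The scale of Bb minor (harmonic minor) is Bb C Db Eb F Gb A; A is degree 7, and the triad built there (A-C-Eb) is diminished, so it is vii°.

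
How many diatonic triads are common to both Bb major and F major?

Diatonic triads of Bb major: Bb (I), Cm (ii), Dm (iii), Eb (IV), F (V), Gm (vi), Adim (vii°).
Diatonic triads of F major: F (I), Gm (ii), Am (iii), Bb (IV), C (V), Dm (vi), Edim (vii°).
Matching root and quality in both lists: Bb, Dm, F, Gm.
That gives 4 common triads.

4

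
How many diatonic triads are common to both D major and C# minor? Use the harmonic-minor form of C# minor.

2

Diatonic triads of D major: D (I), Em (ii), F#m (iii), G (IV), A (V), Bm (vi), C#dim (vii°).
Diatonic triads of C# minor (harmonic minor): C#m (i), D#dim (ii°), Eaug (III+), F#m (iv), G# (V), A (VI), B#dim (vii°).
Matching root and quality in both lists: F#m, A.
That gives 2 common triads.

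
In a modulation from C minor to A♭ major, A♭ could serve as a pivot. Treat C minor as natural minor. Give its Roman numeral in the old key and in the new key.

The scale of C minor (natural minor) is C D E♭ F G A♭ B♭; A♭ is degree 6, and the triad built there (A♭-C-E♭) is major, so it is VI.
The scale of A♭ major is A♭ B♭ C D♭ E♭ F G; A♭ is degree 1, and the triad built there (A♭-C-E♭) is major, so it is I.

VI in C minor; I in A♭ major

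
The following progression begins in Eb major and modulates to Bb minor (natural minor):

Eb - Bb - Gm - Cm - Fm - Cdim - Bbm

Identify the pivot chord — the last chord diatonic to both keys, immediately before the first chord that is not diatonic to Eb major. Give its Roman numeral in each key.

Fm — ii in Eb major, v in Bb minor

Chords diatonic to Eb major: Eb, Fm, Gm, Ab, Bb, Cm, Ddim.
Reading the progression, the first chord not in that set is Cdim, so the modulation leaves Eb major there.
The chord immediately before Cdim is Fm, which is diatonic to both keys: ii in Eb major and v in Bb minor.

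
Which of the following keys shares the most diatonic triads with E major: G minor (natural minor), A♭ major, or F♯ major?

Triads of E major: E (I), F♯m (ii), G♯m (iii), A (IV), B (V), C♯m (vi), D♯dim (vii°).
G minor (natural minor) shares 0: none.
A♭ major shares 0: none.
F♯ major shares 2: G♯m, B.
The most common triads (2) are shared with F♯ major.

F♯ major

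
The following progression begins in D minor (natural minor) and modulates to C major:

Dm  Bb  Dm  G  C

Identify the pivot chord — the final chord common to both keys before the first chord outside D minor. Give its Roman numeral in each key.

Dm — i in D minor, ii in C major

Chords diatonic to D minor: Dm, Edim, F, Gm, Am, Bb, C.
Reading the progression, the first chord not in that set is G, so the modulation leaves D minor there.
The chord immediately before G is Dm, which is diatonic to both keys: i in D minor and ii in C major.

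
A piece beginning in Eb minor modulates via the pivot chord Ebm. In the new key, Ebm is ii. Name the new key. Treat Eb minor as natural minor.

Db major

The numeral ii denotes a minor triad on scale degree 2. With Eb on degree 2, the tonic of the new key is Db.
Degree 2 carries a minor triad in major keys, so the destination is Db major.
Check: the diatonic triads of Db major are Db (I), Ebm (ii), Fm (iii), Gb (IV), Ab (V), Bbm (vi), Cdim (vii°) — Ebm is indeed ii.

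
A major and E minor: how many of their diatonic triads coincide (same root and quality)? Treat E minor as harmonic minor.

0

Diatonic triads of A major: A (I), Bm (ii), C#m (iii), D (IV), E (V), F#m (vi), G#dim (vii°).
Diatonic triads of E minor (harmonic minor): Em (i), F#dim (ii°), Gaug (III+), Am (iv), B (V), C (VI), D#dim (vii°).
No triad has the same root and quality in both keys.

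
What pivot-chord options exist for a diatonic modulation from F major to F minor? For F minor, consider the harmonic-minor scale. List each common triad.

C, Edim

Triads in F major: F (I), Gm (ii), Am (iii), Bb (IV), C (V), Dm (vi), Edim (vii°).
Triads in F minor (harmonic minor): Fm (i), Gdim (ii°), Abaug (III+), Bbm (iv), C (V), Db (VI), Edim (vii°).
Shared triads with their functions: C (V in F major, V in F minor); Edim (vii° in F major, vii° in F minor).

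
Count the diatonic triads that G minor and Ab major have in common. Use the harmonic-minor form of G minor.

2

Diatonic triads of G minor (harmonic minor): G minor (i), A diminished (ii°), Bb augmented (III+), C minor (iv), D major (V), Eb major (VI), F# diminished (vii°).
Diatonic triads of Ab major: Ab major (I), Bb minor (ii), C minor (iii), Db major (IV), Eb major (V), F minor (vi), G diminished (vii°).
Matching root and quality in both lists: C minor, Eb major.
That gives 2 common triads.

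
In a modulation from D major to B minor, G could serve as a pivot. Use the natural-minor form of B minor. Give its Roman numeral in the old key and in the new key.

IV in D major; VI in B minor

The scale of D major is D E F# G A B C#; G is degree 4, and the triad built there (G-B-D) is major, so it is IV.
The scale of B minor (natural minor) is B C# D E F# G A; G is degree 6, and the triad built there (G-B-D) is major, so it is VI.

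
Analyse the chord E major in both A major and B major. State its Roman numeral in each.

V in A major; IV in B major

The scale of A major is A B C# D E F# G#; E is degree 5, and the triad built there (E-G#-B) is major, so it is V.
The scale of B major is B C# D# E F# G# A#; E is degree 4, and the triad built there (E-G#-B) is major, so it is IV.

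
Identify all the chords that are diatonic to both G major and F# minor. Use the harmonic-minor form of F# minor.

Triads in G major: G (I), Am (ii), Bm (iii), C (IV), D (V), Em (vi), F#dim (vii°).
Triads in F# minor (harmonic minor): F#m (i), G#dim (ii°), Aaug (III+), Bm (iv), C# (V), D (VI), E#dim (vii°).
Shared triads with their functions: Bm (iii in G major, iv in F# minor); D (V in G major, VI in F# minor).

Bm, D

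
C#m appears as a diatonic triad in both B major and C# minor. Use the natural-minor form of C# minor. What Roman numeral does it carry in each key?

ii in B major; i in C# minor

The scale of B major is B C# D# E F# G# A#; C# is degree 2, and the triad built there (C#-E-G#) is minor, so it is ii.
The scale of C# minor (natural minor) is C# D# E F# G# A B; C# is degree 1, and the triad built there (C#-E-G#) is minor, so it is i.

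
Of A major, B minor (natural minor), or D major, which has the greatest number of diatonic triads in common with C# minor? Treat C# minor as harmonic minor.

A major

Triads of C# minor (harmonic minor): C# minor (i), D# diminished (ii°), E augmented (III+), F# minor (iv), G# major (V), A major (VI), B# diminished (vii°).
A major shares 3: C#m, F#m, A.
B minor (natural minor) shares 2: F#m, A.
D major shares 2: F#m, A.
The most common triads (3) are shared with A major.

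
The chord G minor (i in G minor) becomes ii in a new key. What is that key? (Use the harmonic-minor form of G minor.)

F major

The numeral ii denotes a minor triad on scale degree 2. With G on degree 2, the tonic of the new key is F.
Degree 2 carries a minor triad in major keys, so the destination is F major.
Check: the diatonic triads of F major are F (I), Gm (ii), Am (iii), Bb (IV), C (V), Dm (vi), Edim (vii°) — G minor is indeed ii.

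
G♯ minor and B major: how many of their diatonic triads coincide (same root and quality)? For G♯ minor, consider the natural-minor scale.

7

Diatonic triads of G♯ minor (natural minor): G♯m (i), A♯dim (ii°), B (III), C♯m (iv), D♯m (v), E (VI), F♯ (VII).
Diatonic triads of B major: B (I), C♯m (ii), D♯m (iii), E (IV), F♯ (V), G♯m (vi), A♯dim (vii°).
Matching root and quality in both lists: G♯m, A♯dim, B, C♯m, D♯m, E, F♯.
That gives 7 common triads.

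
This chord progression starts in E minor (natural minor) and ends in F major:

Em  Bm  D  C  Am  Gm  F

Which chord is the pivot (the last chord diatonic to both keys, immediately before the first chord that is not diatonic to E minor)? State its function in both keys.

Chords diatonic to E minor: Em, F♯dim, G, Am, Bm, C, D.
Reading the progression, the first chord not in that set is Gm, so the modulation leaves E minor there.
The chord immediately before Gm is Am, which is diatonic to both keys: iv in E minor and iii in F major.

Am — iv in E minor, iii in F major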